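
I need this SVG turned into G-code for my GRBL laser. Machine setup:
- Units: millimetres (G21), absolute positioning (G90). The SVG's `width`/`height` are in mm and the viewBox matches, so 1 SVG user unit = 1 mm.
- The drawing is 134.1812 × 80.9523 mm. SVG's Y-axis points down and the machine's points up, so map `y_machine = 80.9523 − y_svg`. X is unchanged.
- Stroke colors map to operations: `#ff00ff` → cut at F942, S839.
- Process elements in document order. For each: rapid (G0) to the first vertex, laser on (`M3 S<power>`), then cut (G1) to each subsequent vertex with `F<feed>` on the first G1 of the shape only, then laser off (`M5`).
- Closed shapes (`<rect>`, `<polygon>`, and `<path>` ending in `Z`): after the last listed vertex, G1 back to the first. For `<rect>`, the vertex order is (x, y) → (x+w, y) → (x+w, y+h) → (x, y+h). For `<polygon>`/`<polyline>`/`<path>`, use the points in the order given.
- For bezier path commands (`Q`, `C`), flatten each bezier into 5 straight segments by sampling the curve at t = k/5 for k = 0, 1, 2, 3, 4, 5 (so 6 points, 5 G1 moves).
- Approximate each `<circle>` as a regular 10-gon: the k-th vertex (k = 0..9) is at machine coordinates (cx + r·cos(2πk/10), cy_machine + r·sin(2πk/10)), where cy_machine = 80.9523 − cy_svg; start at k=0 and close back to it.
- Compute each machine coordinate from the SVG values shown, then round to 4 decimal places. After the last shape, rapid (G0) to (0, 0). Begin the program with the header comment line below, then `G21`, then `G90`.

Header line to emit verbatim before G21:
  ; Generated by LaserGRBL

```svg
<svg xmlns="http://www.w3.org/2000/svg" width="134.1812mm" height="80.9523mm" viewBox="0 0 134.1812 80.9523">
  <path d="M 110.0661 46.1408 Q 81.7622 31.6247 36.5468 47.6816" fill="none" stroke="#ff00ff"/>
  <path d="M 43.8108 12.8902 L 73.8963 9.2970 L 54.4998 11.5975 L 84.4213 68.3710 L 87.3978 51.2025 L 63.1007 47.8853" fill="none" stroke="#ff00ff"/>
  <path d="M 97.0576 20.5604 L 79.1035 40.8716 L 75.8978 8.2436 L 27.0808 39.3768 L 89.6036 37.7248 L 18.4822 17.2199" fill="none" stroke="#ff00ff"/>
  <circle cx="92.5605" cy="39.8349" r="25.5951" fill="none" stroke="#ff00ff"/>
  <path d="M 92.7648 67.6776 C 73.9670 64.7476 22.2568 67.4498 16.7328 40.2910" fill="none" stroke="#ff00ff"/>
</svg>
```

; Generated by LaserGRBL
G21
G90
G0 X110.0661 Y34.8115
M3 S839
G1 X98.0681 Y39.3950 F942
G1 X84.7171 Y41.5327
G1 X70.0133 Y41.2245
G1 X53.9565 Y38.4705
G1 X36.5468 Y33.2707
M5
G0 X43.8108 Y68.0621
M3 S839
G1 X73.8963 Y71.6553 F942
G1 X54.4998 Y69.3548
G1 X84.4213 Y12.5813
G1 X87.3978 Y29.7498
G1 X63.1007 Y33.0670
M5
G0 X97.0576 Y60.3919
M3 S839
G1 X79.1035 Y40.0807 F942
G1 X75.8978 Y72.7087
G1 X27.0808 Y41.5755
G1 X89.6036 Y43.2275
G1 X18.4822 Y63.7324
M5
G0 X118.1556 Y41.1174
M3 S839
G1 X113.2674 Y56.1618 F942
G1 X100.4698 Y65.4598
G1 X84.6512 Y65.4598
G1 X71.8536 Y56.1618
G1 X66.9654 Y41.1174
G1 X71.8536 Y26.0730
G1 X84.6512 Y16.7750
G1 X100.4698 Y16.7750
G1 X113.2674 Y26.0730
G1 X118.1556 Y41.1174
M5
G0 X92.7648 Y13.2747
M3 S839
G1 X78.1694 Y14.6408 F942
G1 X59.4718 Y16.3588
G1 X40.4687 Y20.1325
G1 X24.9568 Y27.6654
G1 X16.7328 Y40.6613
M5
G0 X0.0000 Y0.0000

1 u = 1 mm; y_m = 80.9523 − y.

[1] `<path>` quadratic bezier, #ff00ff→cut S839 F942: (110.0661,34.8115) → (98.0681,39.3950) → (84.7171,41.5327) → (70.0133,41.2245) → (53.9565,38.4705) → (36.5468,33.2707)

[2] `<path>` open polyline, #ff00ff→cut S839 F942: (43.8108,68.0621) → (73.8963,71.6553) → (54.4998,69.3548) → (84.4213,12.5813) → (87.3978,29.7498) → (63.1007,33.0670)

[3] `<path>` open polyline, #ff00ff→cut S839 F942: (97.0576,60.3919) → (79.1035,40.0807) → (75.8978,72.7087) → (27.0808,41.5755) → (89.6036,43.2275) → (18.4822,63.7324)

[4] `<circle>` circle, #ff00ff→cut S839 F942: (118.1556,41.1174) → (113.2674,56.1618) → (100.4698,65.4598) → (84.6512,65.4598) → (71.8536,56.1618) → (66.9654,41.1174) → (71.8536,26.0730) → (84.6512,16.7750) → (100.4698,16.7750) → (113.2674,26.0730) → (118.1556,41.1174) (closed)

[5] `<path>` cubic bezier, #ff00ff→cut S839 F942: (92.7648,13.2747) → (78.1694,14.6408) → (59.4718,16.3588) → (40.4687,20.1325) → (24.9568,27.6654) → (16.7328,40.6613)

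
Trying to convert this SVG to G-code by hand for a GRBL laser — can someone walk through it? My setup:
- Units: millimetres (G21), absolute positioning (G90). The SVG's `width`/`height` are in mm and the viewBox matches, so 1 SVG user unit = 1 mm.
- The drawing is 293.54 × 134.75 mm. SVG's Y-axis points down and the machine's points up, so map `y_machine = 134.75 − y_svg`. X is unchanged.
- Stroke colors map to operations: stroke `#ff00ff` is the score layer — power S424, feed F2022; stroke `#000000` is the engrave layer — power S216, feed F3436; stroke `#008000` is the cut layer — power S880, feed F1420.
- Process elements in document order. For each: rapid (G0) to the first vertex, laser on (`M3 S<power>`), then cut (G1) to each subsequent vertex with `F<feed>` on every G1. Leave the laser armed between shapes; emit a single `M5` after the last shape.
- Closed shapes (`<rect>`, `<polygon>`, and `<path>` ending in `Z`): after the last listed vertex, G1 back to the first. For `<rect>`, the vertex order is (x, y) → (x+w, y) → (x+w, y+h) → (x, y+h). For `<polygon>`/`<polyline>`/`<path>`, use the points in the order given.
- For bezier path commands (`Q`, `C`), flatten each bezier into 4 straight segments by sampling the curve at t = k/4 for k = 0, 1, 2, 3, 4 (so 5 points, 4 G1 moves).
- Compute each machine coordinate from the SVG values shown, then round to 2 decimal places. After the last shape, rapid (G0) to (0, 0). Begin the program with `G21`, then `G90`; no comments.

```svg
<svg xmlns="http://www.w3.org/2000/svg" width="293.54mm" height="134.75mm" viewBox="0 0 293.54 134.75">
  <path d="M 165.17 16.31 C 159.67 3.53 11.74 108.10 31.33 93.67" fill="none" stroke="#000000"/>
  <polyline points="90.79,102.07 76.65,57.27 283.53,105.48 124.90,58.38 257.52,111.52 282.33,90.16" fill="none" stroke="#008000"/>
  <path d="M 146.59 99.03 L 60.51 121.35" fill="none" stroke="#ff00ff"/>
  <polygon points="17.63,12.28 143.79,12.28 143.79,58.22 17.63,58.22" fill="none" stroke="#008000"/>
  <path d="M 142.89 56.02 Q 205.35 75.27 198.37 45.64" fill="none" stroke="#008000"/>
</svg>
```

G21
G90
G0 X165.17 Y118.44
M3 S216
G1 X139.18 Y109.71 F3436
G1 X88.84 Y79.14 F3436
G1 X43.20 Y48.88 F3436
G1 X31.33 Y41.08 F3436
G0 X90.79 Y32.68
M3 S880
G1 X76.65 Y77.48 F1420
G1 X283.53 Y29.27 F1420
G1 X124.90 Y76.37 F1420
G1 X257.52 Y23.23 F1420
G1 X282.33 Y44.59 F1420
G0 X146.59 Y35.72
M3 S424
G1 X60.51 Y13.40 F2022
G0 X17.63 Y122.47
M3 S880
G1 X143.79 Y122.47 F1420
G1 X143.79 Y76.53 F1420
G1 X17.63 Y76.53 F1420
G1 X17.63 Y122.47 F1420
G0 X142.89 Y78.73
M3 S880
G1 X169.78 Y72.16 F1420
G1 X187.99 Y71.70 F1420
G1 X197.52 Y77.35 F1420
G1 X198.37 Y89.11 F1420
M5
G0 X0.00 Y0.00

1 u = 1 mm; y_m = 134.75 − y.

[1] `<path>` cubic bezier, #000000→engrave S216 F3436: (165.17,118.44) → (139.18,109.71) → (88.84,79.14) → (43.20,48.88) → (31.33,41.08)

[2] `<polyline>` open polyline, #008000→cut S880 F1420: (90.79,32.68) → (76.65,77.48) → (283.53,29.27) → (124.90,76.37) → (257.52,23.23) → (282.33,44.59)

[3] `<path>` line segment, #ff00ff→score S424 F2022: (146.59,35.72) → (60.51,13.40)

[4] `<polygon>` rectangle, #008000→cut S880 F1420: (17.63,122.47) → (143.79,122.47) → (143.79,76.53) → (17.63,76.53) → (17.63,122.47) (closed)

[5] `<path>` quadratic bezier, #008000→cut S880 F1420: (142.89,78.73) → (169.78,72.16) → (187.99,71.70) → (197.52,77.35) → (198.37,89.11)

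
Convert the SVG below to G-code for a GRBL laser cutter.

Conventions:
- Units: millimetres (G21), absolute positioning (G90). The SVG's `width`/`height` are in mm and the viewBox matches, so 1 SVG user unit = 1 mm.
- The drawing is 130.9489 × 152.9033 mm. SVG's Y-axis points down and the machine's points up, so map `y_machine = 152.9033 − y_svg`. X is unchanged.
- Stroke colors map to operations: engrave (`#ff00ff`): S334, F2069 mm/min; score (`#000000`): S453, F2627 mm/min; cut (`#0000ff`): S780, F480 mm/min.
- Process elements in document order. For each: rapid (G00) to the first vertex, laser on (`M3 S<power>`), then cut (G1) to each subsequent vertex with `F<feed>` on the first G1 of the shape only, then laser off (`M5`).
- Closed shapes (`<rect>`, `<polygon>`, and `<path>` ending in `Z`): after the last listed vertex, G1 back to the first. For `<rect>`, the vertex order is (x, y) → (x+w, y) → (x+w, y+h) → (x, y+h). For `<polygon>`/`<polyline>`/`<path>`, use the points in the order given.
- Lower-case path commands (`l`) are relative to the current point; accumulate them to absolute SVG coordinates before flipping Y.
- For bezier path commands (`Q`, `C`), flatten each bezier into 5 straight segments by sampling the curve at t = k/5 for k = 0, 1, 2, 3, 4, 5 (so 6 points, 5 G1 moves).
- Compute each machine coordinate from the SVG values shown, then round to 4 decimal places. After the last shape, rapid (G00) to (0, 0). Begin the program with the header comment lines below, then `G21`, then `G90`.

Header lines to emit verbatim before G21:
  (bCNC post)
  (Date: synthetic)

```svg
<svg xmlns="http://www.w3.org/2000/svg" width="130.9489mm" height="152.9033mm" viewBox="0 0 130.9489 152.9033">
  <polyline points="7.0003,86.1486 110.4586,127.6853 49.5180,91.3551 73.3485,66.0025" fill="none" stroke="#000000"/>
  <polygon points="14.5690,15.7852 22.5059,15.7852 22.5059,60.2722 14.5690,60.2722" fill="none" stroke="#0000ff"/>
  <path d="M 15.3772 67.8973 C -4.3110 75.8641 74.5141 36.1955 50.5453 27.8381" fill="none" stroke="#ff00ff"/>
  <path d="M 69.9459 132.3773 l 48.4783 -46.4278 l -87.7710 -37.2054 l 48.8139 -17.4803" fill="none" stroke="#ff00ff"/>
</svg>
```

(bCNC post)
(Date: synthetic)
G21
G90
G00 X7.0003 Y66.7547
M3 S453
G1 X110.4586 Y25.2180 F2627
G1 X49.5180 Y61.5482
G1 X73.3485 Y86.9008
M5
G00 X14.5690 Y137.1181
M3 S780
G1 X22.5059 Y137.1181 F480
G1 X22.5059 Y92.6311
G1 X14.5690 Y92.6311
G1 X14.5690 Y137.1181
M5
G00 X15.3772 Y85.0060
M3 S334
G1 X13.7754 Y85.3106 F2069
G1 X26.1541 Y93.2582
G1 X42.8504 Y105.0595
G1 X54.2018 Y116.9250
G1 X50.5453 Y125.0652
M5
G00 X69.9459 Y20.5260
M3 S334
G1 X118.4242 Y66.9538 F2069
G1 X30.6532 Y104.1592
G1 X79.4671 Y121.6395
M5
G00 X0.0000 Y0.0000

viewBox `0 0 130.9489 152.9033` with mm width/height → 1 unit = 1 mm. Flip: y_m = 152.9033 − y_svg.

**Shape 1** — `<polyline>` open polyline, stroke `#000000` → score (S453, F2627). Machine vertices: (7.0003,66.7547) → (110.4586,25.2180) → (49.5180,61.5482) → (73.3485,86.9008). Open path.

**Shape 2** — `<polygon>` rectangle, stroke `#0000ff` → cut (S780, F480). Machine vertices: (14.5690,137.1181) → (22.5059,137.1181) → (22.5059,92.6311) → (14.5690,92.6311) → (14.5690,137.1181). Closed: final G1 returns to the first vertex.

**Shape 3** — `<path>` cubic bezier, stroke `#ff00ff` → engrave (S334, F2069). Control points (SVG): P0=(15.3772,67.8973), P1=(-4.3110,75.8641), P2=(74.5141,36.1955), P3=(50.5453,27.8381); sampled at t=k/5. Machine vertices: (15.3772,85.0060) → (13.7754,85.3106) → (26.1541,93.2582) → (42.8504,105.0595) → (54.2018,116.9250) → (50.5453,125.0652). Open path.

**Shape 4** — `<path>` open polyline, stroke `#ff00ff` → engrave (S334, F2069). Machine vertices: (69.9459,20.5260) → (118.4242,66.9538) → (30.6532,104.1592) → (79.4671,121.6395). Open path.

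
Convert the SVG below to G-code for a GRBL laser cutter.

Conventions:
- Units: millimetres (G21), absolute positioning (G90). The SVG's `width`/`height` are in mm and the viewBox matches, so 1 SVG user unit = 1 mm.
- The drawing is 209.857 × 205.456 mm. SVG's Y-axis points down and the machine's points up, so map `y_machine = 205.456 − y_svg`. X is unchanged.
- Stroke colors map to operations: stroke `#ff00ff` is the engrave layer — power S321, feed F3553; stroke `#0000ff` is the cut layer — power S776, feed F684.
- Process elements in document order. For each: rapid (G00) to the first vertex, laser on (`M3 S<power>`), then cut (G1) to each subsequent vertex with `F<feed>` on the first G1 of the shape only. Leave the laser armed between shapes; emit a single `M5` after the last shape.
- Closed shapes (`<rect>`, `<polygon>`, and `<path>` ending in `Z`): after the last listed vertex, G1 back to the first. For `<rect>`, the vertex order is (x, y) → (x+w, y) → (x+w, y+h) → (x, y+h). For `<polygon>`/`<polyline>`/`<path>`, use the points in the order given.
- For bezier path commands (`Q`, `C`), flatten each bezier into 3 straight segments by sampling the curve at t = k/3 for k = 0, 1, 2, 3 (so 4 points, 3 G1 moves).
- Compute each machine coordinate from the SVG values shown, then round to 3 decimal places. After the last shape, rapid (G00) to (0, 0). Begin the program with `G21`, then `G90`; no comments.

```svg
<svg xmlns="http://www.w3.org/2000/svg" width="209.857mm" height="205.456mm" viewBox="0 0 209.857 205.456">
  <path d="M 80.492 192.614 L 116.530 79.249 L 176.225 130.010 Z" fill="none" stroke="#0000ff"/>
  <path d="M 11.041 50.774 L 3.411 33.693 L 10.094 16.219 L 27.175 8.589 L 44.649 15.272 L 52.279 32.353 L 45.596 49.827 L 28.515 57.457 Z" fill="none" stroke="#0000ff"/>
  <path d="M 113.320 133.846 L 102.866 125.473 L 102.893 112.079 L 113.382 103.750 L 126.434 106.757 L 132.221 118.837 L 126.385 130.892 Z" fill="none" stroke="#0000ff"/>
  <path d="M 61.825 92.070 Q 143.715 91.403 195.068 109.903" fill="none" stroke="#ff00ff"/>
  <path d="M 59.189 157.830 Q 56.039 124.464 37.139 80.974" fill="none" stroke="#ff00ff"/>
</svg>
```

G21
G90
G00 X80.492 Y12.842
M3 S776
G1 X116.530 Y126.207 F684
G1 X176.225 Y75.446
G1 X80.492 Y12.842
G00 X11.041 Y154.682
M3 S776
G1 X3.411 Y171.763 F684
G1 X10.094 Y189.237
G1 X27.175 Y196.867
G1 X44.649 Y190.184
G1 X52.279 Y173.103
G1 X45.596 Y155.629
G1 X28.515 Y147.999
G1 X11.041 Y154.682
G00 X113.320 Y71.610
M3 S776
G1 X102.866 Y79.983 F684
G1 X102.893 Y93.377
G1 X113.382 Y101.706
G1 X126.434 Y98.699
G1 X132.221 Y86.619
G1 X126.385 Y74.564
G1 X113.320 Y71.610
G00 X61.825 Y113.386
M3 S321
G1 X113.025 Y111.701 F3553
G1 X157.440 Y105.757
G1 X195.068 Y95.553
G00 X59.189 Y47.626
M3 S321
G1 X55.339 Y70.995 F3553
G1 X47.989 Y96.614
G1 X37.139 Y124.482
M5
G00 X0.000 Y0.000

Since the viewBox matches the mm dimensions, user units are millimetres directly. The only transform is the Y-flip y_m = 205.456 − y_svg.

Shape 1 is a closed polygon drawn with `<path>`. Its stroke #0000ff means cut at S776, F684. After flipping Y the toolpath is (80.492,12.842) → (116.530,126.207) → (176.225,75.446) → (80.492,12.842), returning to the start.

Shape 2 is a regular polygon drawn with `<path>`. Its stroke #0000ff means cut at S776, F684. After flipping Y the toolpath is (11.041,154.682) → (3.411,171.763) → (10.094,189.237) → (27.175,196.867) → (44.649,190.184) → (52.279,173.103) → (45.596,155.629) → (28.515,147.999) → (11.041,154.682), returning to the start.

Shape 3 is a regular polygon drawn with `<path>`. Its stroke #0000ff means cut at S776, F684. After flipping Y the toolpath is (113.320,71.610) → (102.866,79.983) → (102.893,93.377) → (113.382,101.706) → (126.434,98.699) → (132.221,86.619) → (126.385,74.564) → (113.320,71.610), returning to the start.

Shape 4 is a quadratic bezier drawn with `<path>`. Its stroke #ff00ff means engrave at S321, F3553. After flipping Y the toolpath is (61.825,113.386) → (113.025,111.701) → (157.440,105.757) → (195.068,95.553).

Shape 5 is a quadratic bezier drawn with `<path>`. Its stroke #ff00ff means engrave at S321, F3553. After flipping Y the toolpath is (59.189,47.626) → (55.339,70.995) → (47.989,96.614) → (37.139,124.482).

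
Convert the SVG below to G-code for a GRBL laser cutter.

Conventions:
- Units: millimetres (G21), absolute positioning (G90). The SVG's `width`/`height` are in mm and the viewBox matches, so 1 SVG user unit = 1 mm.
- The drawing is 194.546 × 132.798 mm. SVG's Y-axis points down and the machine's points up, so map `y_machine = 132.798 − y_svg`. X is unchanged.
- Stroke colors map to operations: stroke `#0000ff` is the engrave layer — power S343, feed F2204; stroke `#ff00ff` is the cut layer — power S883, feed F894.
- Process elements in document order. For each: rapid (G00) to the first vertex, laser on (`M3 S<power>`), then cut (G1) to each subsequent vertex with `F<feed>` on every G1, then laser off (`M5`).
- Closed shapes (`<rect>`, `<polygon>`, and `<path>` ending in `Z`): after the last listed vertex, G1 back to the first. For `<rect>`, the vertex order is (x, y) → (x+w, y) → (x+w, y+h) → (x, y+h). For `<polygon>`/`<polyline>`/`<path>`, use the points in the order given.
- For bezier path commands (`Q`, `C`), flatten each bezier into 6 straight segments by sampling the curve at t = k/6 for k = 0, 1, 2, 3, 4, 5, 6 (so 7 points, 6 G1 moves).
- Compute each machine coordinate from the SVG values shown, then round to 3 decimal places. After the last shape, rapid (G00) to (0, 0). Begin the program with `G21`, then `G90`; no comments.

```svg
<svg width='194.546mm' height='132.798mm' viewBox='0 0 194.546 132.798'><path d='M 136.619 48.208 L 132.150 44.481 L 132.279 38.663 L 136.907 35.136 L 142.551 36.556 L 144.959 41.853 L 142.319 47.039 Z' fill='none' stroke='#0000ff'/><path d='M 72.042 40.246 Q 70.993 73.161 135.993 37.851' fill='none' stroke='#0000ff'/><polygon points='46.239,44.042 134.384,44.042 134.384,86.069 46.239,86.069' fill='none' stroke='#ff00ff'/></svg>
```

G21
G90
G00 X136.619 Y84.590
M3 S343
G1 X132.150 Y88.317 F2204
G1 X132.279 Y94.135 F2204
G1 X136.907 Y97.662 F2204
G1 X142.551 Y96.242 F2204
G1 X144.959 Y90.945 F2204
G1 X142.319 Y85.759 F2204
G1 X136.619 Y84.590 F2204
M5
G00 X72.042 Y92.552
M3 S343
G1 X73.527 Y83.475 F2204
G1 X78.681 Y78.189 F2204
G1 X87.505 Y76.693 F2204
G1 X99.998 Y78.988 F2204
G1 X116.161 Y85.072 F2204
G1 X135.993 Y94.947 F2204
M5
G00 X46.239 Y88.756
M3 S883
G1 X134.384 Y88.756 F894
G1 X134.384 Y46.729 F894
G1 X46.239 Y46.729 F894
G1 X46.239 Y88.756 F894
M5
G00 X0.000 Y0.000

Since the viewBox matches the mm dimensions, user units are millimetres directly. The only transform is the Y-flip y_m = 132.798 − y_svg.

Shape 1 is a regular polygon drawn with `<path>`. Its stroke #0000ff means engrave at S343, F2204. After flipping Y the toolpath is (136.619,84.590) → (132.150,88.317) → (132.279,94.135) → (136.907,97.662) → (142.551,96.242) → (144.959,90.945) → (142.319,85.759) → (136.619,84.590), returning to the start.

Shape 2 is a quadratic bezier drawn with `<path>`. Its stroke #0000ff means engrave at S343, F2204. After flipping Y the toolpath is (72.042,92.552) → (73.527,83.475) → (78.681,78.189) → (87.505,76.693) → (99.998,78.988) → (116.161,85.072) → (135.993,94.947).

Shape 3 is a rectangle drawn with `<polygon>`. Its stroke #ff00ff means cut at S883, F894. After flipping Y the toolpath is (46.239,88.756) → (134.384,88.756) → (134.384,46.729) → (46.239,46.729) → (46.239,88.756), returning to the start.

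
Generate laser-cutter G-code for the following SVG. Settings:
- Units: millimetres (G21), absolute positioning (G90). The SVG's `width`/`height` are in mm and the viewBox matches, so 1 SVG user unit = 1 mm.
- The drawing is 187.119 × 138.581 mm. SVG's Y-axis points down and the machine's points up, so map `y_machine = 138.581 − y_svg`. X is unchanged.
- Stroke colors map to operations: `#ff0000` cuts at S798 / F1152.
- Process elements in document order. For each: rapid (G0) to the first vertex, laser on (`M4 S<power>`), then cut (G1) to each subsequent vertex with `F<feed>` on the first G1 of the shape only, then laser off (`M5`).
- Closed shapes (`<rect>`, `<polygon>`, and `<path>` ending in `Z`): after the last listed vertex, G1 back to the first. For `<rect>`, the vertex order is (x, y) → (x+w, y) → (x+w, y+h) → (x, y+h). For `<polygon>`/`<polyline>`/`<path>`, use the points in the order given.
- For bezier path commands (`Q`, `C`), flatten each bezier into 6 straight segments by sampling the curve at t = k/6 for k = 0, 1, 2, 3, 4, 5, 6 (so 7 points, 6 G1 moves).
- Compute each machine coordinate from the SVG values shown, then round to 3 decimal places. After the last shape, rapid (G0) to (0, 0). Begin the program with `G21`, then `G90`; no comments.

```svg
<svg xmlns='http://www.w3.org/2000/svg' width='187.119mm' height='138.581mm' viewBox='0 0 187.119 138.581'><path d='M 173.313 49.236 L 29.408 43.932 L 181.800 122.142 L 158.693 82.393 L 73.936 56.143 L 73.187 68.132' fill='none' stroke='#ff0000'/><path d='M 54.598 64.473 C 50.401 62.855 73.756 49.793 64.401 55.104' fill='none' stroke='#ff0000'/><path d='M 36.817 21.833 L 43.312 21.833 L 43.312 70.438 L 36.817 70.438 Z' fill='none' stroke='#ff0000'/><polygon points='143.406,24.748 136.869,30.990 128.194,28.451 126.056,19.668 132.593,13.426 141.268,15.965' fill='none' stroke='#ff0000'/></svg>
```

Since the viewBox matches the mm dimensions, user units are millimetres directly. The only transform is the Y-flip y_m = 138.581 − y_svg.

Shape 1 is a open polyline drawn with `<path>`. Its stroke #ff0000 means cut at S798, F1152. After flipping Y the toolpath is (173.313,89.345) → (29.408,94.649) → (181.800,16.439) → (158.693,56.188) → (73.936,82.438) → (73.187,70.449).

Shape 2 is a cubic bezier drawn with `<path>`. Its stroke #ff0000 means cut at S798, F1152. After flipping Y the toolpath is (54.598,74.108) → (54.517,75.733) → (57.353,78.436) → (61.434,81.391) → (65.085,83.768) → (66.632,84.739) → (64.401,83.477).

Shape 3 is a rectangle drawn with `<path>`. Its stroke #ff0000 means cut at S798, F1152. After flipping Y the toolpath is (36.817,116.748) → (43.312,116.748) → (43.312,68.143) → (36.817,68.143) → (36.817,116.748), returning to the start.

Shape 4 is a regular polygon drawn with `<polygon>`. Its stroke #ff0000 means cut at S798, F1152. After flipping Y the toolpath is (143.406,113.833) → (136.869,107.591) → (128.194,110.130) → (126.056,118.913) → (132.593,125.155) → (141.268,122.616) → (143.406,113.833), returning to the start.

G21
G90
G0 X173.313 Y89.345
M4 S798
G1 X29.408 Y94.649 F1152
G1 X181.800 Y16.439
G1 X158.693 Y56.188
G1 X73.936 Y82.438
G1 X73.187 Y70.449
M5
G0 X54.598 Y74.108
M4 S798
G1 X54.517 Y75.733 F1152
G1 X57.353 Y78.436
G1 X61.434 Y81.391
G1 X65.085 Y83.768
G1 X66.632 Y84.739
G1 X64.401 Y83.477
M5
G0 X36.817 Y116.748
M4 S798
G1 X43.312 Y116.748 F1152
G1 X43.312 Y68.143
G1 X36.817 Y68.143
G1 X36.817 Y116.748
M5
G0 X143.406 Y113.833
M4 S798
G1 X136.869 Y107.591 F1152
G1 X128.194 Y110.130
G1 X126.056 Y118.913
G1 X132.593 Y125.155
G1 X141.268 Y122.616
G1 X143.406 Y113.833
M5
G0 X0.000 Y0.000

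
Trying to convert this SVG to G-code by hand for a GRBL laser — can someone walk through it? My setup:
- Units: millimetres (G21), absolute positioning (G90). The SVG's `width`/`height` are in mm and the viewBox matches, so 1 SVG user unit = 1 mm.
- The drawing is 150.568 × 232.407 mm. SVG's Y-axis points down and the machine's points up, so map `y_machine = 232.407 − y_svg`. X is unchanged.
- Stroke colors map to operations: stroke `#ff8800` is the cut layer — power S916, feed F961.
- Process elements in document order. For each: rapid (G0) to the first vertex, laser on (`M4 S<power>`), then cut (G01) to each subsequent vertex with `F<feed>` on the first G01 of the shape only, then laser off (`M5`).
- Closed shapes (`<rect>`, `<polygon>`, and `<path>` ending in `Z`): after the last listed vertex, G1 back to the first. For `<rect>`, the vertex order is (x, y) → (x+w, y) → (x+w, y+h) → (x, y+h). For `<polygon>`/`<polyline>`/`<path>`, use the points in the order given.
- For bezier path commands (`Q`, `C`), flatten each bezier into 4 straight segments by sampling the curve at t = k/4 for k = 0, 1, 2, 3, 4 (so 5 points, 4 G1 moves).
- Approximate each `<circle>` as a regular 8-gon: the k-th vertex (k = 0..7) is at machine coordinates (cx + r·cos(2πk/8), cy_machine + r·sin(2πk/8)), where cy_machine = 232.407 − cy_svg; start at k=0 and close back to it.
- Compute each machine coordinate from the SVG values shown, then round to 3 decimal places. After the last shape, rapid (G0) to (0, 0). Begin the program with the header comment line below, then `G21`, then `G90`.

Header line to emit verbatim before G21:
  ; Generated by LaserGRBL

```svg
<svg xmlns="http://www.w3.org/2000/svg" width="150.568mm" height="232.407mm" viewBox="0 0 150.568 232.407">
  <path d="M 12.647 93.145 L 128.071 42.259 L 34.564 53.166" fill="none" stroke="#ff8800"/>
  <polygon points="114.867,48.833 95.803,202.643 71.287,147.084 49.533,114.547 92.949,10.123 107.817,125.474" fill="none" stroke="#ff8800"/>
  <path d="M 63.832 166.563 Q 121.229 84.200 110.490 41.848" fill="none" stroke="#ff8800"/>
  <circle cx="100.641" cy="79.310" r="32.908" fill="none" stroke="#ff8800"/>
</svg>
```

; Generated by LaserGRBL
G21
G90
G0 X12.647 Y139.262
M4 S916
G01 X128.071 Y190.148 F961
G01 X34.564 Y179.241
M5
G0 X114.867 Y183.574
M4 S916
G01 X95.803 Y29.764 F961
G01 X71.287 Y85.323
G01 X49.533 Y117.860
G01 X92.949 Y222.284
G01 X107.817 Y106.933
G01 X114.867 Y183.574
M5
G0 X63.832 Y65.844
M4 S916
G01 X88.272 Y104.525 F961
G01 X104.195 Y138.204
G01 X111.601 Y166.882
G01 X110.490 Y190.559
M5
G0 X133.549 Y153.097
M4 S916
G01 X123.910 Y176.366 F961
G01 X100.641 Y186.005
G01 X77.372 Y176.366
G01 X67.733 Y153.097
G01 X77.372 Y129.828
G01 X100.641 Y120.189
G01 X123.910 Y129.828
G01 X133.549 Y153.097
M5
G0 X0.000 Y0.000

1 u = 1 mm; y_m = 232.407 − y.

[1] `<path>` open polyline, #ff8800→cut S916 F961: (12.647,139.262) → (128.071,190.148) → (34.564,179.241)

[2] `<polygon>` closed polygon, #ff8800→cut S916 F961: (114.867,183.574) → (95.803,29.764) → (71.287,85.323) → (49.533,117.860) → (92.949,222.284) → (107.817,106.933) → (114.867,183.574) (closed)

[3] `<path>` quadratic bezier, #ff8800→cut S916 F961: (63.832,65.844) → (88.272,104.525) → (104.195,138.204) → (111.601,166.882) → (110.490,190.559)

[4] `<circle>` circle, #ff8800→cut S916 F961: (133.549,153.097) → (123.910,176.366) → (100.641,186.005) → (77.372,176.366) → (67.733,153.097) → (77.372,129.828) → (100.641,120.189) → (123.910,129.828) → (133.549,153.097) (closed)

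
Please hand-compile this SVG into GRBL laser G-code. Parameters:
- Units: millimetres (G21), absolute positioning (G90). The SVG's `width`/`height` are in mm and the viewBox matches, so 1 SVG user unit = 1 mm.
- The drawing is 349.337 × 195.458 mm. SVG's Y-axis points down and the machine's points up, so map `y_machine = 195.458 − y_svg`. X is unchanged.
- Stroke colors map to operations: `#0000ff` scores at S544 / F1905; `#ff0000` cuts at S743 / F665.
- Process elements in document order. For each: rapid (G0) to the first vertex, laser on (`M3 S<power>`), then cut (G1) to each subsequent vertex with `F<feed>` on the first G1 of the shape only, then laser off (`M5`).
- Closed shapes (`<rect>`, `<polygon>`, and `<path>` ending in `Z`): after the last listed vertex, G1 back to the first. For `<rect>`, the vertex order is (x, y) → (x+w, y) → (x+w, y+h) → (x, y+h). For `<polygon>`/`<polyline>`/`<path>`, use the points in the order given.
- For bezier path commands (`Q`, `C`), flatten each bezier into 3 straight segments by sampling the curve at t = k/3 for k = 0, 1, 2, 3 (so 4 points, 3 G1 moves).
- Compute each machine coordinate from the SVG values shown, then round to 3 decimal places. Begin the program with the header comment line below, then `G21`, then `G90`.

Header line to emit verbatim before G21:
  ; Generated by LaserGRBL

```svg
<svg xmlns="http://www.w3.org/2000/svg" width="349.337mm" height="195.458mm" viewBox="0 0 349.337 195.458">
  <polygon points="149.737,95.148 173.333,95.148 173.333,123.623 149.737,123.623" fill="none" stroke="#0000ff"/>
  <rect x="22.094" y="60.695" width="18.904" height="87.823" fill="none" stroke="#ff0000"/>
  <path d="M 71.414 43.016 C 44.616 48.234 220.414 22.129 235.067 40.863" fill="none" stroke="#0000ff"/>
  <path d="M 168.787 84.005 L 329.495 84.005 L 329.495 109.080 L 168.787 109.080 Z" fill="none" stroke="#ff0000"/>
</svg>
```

1 u = 1 mm; y_m = 195.458 − y.

[1] `<polygon>` rectangle, #0000ff→score S544 F1905: (149.737,100.310) → (173.333,100.310) → (173.333,71.835) → (149.737,71.835) → (149.737,100.310) (closed)

[2] `<rect>` rectangle, #ff0000→cut S743 F665: (22.094,134.763) → (40.998,134.763) → (40.998,46.940) → (22.094,46.940) → (22.094,134.763) (closed)

[3] `<path>` cubic bezier, #0000ff→score S544 F1905: (71.414,152.442) → (98.676,154.844) → (180.171,161.203) → (235.067,154.595)

[4] `<path>` rectangle, #ff0000→cut S743 F665: (168.787,111.453) → (329.495,111.453) → (329.495,86.378) → (168.787,86.378) → (168.787,111.453) (closed)

; Generated by LaserGRBL
G21
G90
G0 X149.737 Y100.310
M3 S544
G1 X173.333 Y100.310 F1905
G1 X173.333 Y71.835
G1 X149.737 Y71.835
G1 X149.737 Y100.310
M5
G0 X22.094 Y134.763
M3 S743
G1 X40.998 Y134.763 F665
G1 X40.998 Y46.940
G1 X22.094 Y46.940
G1 X22.094 Y134.763
M5
G0 X71.414 Y152.442
M3 S544
G1 X98.676 Y154.844 F1905
G1 X180.171 Y161.203
G1 X235.067 Y154.595
M5
G0 X168.787 Y111.453
M3 S743
G1 X329.495 Y111.453 F665
G1 X329.495 Y86.378
G1 X168.787 Y86.378
G1 X168.787 Y111.453
M5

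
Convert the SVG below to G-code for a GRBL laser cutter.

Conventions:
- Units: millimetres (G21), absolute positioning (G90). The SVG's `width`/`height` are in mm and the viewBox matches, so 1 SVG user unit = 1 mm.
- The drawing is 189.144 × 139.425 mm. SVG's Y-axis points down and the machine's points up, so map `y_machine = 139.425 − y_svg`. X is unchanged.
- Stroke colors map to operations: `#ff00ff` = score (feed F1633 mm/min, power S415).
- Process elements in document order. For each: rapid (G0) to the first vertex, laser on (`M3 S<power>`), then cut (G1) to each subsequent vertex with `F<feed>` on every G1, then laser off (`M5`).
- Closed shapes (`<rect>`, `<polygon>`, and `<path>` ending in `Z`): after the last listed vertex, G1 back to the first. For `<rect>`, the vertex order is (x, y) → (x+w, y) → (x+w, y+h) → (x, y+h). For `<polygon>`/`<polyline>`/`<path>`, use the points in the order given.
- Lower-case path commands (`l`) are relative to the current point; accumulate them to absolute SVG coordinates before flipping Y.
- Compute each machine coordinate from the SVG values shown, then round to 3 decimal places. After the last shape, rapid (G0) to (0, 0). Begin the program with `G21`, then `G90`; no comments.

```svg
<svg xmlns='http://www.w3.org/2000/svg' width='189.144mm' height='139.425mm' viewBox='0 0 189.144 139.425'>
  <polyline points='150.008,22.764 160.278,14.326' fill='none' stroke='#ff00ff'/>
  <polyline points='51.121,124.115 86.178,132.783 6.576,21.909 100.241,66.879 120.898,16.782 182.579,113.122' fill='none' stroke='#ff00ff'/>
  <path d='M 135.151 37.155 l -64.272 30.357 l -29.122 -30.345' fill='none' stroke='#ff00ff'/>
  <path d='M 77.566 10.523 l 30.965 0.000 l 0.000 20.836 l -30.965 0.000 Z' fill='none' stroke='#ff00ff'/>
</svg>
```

Since the viewBox matches the mm dimensions, user units are millimetres directly. The only transform is the Y-flip y_m = 139.425 − y_svg.

Shape 1 is a line segment drawn with `<polyline>`. Its stroke #ff00ff means score at S415, F1633. After flipping Y the toolpath is (150.008,116.661) → (160.278,125.099).

Shape 2 is a open polyline drawn with `<polyline>`. Its stroke #ff00ff means score at S415, F1633. After flipping Y the toolpath is (51.121,15.310) → (86.178,6.642) → (6.576,117.516) → (100.241,72.546) → (120.898,122.643) → (182.579,26.303).

Shape 3 is a open polyline drawn with `<path>`. Its stroke #ff00ff means score at S415, F1633. After flipping Y the toolpath is (135.151,102.270) → (70.879,71.913) → (41.757,102.258).

Shape 4 is a rectangle drawn with `<path>`. Its stroke #ff00ff means score at S415, F1633. After flipping Y the toolpath is (77.566,128.902) → (108.531,128.902) → (108.531,108.066) → (77.566,108.066) → (77.566,128.902), returning to the start.

G21
G90
G0 X150.008 Y116.661
M3 S415
G1 X160.278 Y125.099 F1633
M5
G0 X51.121 Y15.310
M3 S415
G1 X86.178 Y6.642 F1633
G1 X6.576 Y117.516 F1633
G1 X100.241 Y72.546 F1633
G1 X120.898 Y122.643 F1633
G1 X182.579 Y26.303 F1633
M5
G0 X135.151 Y102.270
M3 S415
G1 X70.879 Y71.913 F1633
G1 X41.757 Y102.258 F1633
M5
G0 X77.566 Y128.902
M3 S415
G1 X108.531 Y128.902 F1633
G1 X108.531 Y108.066 F1633
G1 X77.566 Y108.066 F1633
G1 X77.566 Y128.902 F1633
M5
G0 X0.000 Y0.000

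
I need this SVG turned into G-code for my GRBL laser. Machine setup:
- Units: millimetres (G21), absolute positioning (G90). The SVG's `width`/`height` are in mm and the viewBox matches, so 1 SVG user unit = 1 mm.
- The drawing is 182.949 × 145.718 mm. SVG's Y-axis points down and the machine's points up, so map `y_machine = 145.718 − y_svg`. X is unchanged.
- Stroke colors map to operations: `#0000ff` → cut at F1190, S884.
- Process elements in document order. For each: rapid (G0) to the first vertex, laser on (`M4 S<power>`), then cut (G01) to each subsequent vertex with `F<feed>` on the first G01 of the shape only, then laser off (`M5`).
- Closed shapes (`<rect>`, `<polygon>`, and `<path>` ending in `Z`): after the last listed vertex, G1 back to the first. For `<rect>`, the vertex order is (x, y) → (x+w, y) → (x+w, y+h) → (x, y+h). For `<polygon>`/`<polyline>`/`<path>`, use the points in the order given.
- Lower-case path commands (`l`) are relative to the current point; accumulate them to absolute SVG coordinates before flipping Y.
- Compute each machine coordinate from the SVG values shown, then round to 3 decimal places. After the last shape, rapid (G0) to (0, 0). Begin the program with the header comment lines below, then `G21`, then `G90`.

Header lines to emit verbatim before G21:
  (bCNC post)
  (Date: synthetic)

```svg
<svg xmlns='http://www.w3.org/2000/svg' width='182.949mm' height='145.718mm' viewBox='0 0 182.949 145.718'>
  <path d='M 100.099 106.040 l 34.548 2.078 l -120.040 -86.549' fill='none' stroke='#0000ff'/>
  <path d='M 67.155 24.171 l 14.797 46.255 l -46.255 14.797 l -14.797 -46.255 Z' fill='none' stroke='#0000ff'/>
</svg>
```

(bCNC post)
(Date: synthetic)
G21
G90
G0 X100.099 Y39.678
M4 S884
G01 X134.647 Y37.600 F1190
G01 X14.607 Y124.149
M5
G0 X67.155 Y121.547
M4 S884
G01 X81.952 Y75.292 F1190
G01 X35.697 Y60.495
G01 X20.900 Y106.750
G01 X67.155 Y121.547
M5
G0 X0.000 Y0.000

Since the viewBox matches the mm dimensions, user units are millimetres directly. The only transform is the Y-flip y_m = 145.718 − y_svg.

Shape 1 is a open polyline drawn with `<path>`. Its stroke #0000ff means cut at S884, F1190. After flipping Y the toolpath is (100.099,39.678) → (134.647,37.600) → (14.607,124.149).

Shape 2 is a regular polygon drawn with `<path>`. Its stroke #0000ff means cut at S884, F1190. After flipping Y the toolpath is (67.155,121.547) → (81.952,75.292) → (35.697,60.495) → (20.900,106.750) → (67.155,121.547), returning to the start.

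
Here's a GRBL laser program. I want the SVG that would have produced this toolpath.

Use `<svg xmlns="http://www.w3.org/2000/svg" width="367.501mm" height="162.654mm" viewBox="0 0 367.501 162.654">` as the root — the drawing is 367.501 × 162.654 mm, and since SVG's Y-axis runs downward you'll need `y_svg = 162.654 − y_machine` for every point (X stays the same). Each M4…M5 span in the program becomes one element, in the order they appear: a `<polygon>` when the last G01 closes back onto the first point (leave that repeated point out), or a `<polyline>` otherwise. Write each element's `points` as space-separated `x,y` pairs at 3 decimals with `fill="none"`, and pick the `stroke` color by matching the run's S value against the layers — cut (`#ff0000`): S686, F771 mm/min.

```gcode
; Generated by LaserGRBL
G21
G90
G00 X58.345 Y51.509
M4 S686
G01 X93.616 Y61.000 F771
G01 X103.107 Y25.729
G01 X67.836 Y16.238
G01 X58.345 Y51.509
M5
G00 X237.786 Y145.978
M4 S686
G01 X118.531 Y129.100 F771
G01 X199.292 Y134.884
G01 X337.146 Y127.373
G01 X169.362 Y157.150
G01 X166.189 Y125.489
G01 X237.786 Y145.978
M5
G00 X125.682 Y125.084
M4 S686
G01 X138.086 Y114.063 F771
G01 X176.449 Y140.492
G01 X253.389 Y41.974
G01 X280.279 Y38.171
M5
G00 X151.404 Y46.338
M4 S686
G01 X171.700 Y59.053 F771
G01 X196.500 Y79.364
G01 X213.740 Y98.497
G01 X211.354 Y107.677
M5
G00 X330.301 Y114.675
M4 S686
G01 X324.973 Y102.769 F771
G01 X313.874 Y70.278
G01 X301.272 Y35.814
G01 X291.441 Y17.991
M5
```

<svg xmlns="http://www.w3.org/2000/svg" width="367.501mm" height="162.654mm" viewBox="0 0 367.501 162.654">
  <polygon points="58.345,111.145 93.616,101.654 103.107,136.925 67.836,146.416" fill="none" stroke="#ff0000"/>
  <polygon points="237.786,16.676 118.531,33.554 199.292,27.770 337.146,35.281 169.362,5.504 166.189,37.165" fill="none" stroke="#ff0000"/>
  <polyline points="125.682,37.570 138.086,48.591 176.449,22.162 253.389,120.680 280.279,124.483" fill="none" stroke="#ff0000"/>
  <polyline points="151.404,116.316 171.700,103.601 196.500,83.290 213.740,64.157 211.354,54.977" fill="none" stroke="#ff0000"/>
  <polyline points="330.301,47.979 324.973,59.885 313.874,92.376 301.272,126.840 291.441,144.663" fill="none" stroke="#ff0000"/>
</svg>

Machine Y-up, SVG Y-down with viewBox height 162.654, so y_svg = 162.654 − y_machine; X carries over. Every run uses S686, so all elements get stroke `#ff0000` (cut).

Run 1: The run returns to its start, so emit a `<polygon>` with points (Y-flipped): 58.345,111.145 93.616,101.654 103.107,136.925 67.836,146.416.

Run 2: The run returns to its start, so emit a `<polygon>` with points (Y-flipped): 237.786,16.676 118.531,33.554 199.292,27.770 337.146,35.281 169.362,5.504 166.189,37.165.

Run 3: The run is open, so emit a `<polyline>` with points (Y-flipped): 125.682,37.570 138.086,48.591 176.449,22.162 253.389,120.680 280.279,124.483.

Run 4: The run is open, so emit a `<polyline>` with points (Y-flipped): 151.404,116.316 171.700,103.601 196.500,83.290 213.740,64.157 211.354,54.977.

Run 5: The run is open, so emit a `<polyline>` with points (Y-flipped): 330.301,47.979 324.973,59.885 313.874,92.376 301.272,126.840 291.441,144.663.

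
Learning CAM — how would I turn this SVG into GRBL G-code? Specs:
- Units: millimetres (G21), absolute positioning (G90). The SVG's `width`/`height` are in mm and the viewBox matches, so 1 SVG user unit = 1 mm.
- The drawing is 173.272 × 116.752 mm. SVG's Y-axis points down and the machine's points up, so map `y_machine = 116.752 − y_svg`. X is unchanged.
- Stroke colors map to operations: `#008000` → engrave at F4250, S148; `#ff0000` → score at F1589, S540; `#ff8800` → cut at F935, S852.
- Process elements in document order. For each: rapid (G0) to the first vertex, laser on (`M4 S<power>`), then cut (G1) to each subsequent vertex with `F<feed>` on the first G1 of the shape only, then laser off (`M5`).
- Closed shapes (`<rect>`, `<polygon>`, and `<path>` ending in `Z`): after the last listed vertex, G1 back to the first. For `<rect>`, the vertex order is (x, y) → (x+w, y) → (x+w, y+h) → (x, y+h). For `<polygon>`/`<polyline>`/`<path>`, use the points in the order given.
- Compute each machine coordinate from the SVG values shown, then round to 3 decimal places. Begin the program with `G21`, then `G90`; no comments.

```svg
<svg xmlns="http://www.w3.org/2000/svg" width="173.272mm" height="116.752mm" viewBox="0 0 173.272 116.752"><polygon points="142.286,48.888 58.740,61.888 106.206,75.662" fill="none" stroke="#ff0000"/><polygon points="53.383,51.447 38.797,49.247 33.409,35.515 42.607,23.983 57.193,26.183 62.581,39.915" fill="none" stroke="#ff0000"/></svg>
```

G21
G90
G0 X142.286 Y67.864
M4 S540
G1 X58.740 Y54.864 F1589
G1 X106.206 Y41.090
G1 X142.286 Y67.864
M5
G0 X53.383 Y65.305
M4 S540
G1 X38.797 Y67.505 F1589
G1 X33.409 Y81.237
G1 X42.607 Y92.769
G1 X57.193 Y90.569
G1 X62.581 Y76.837
G1 X53.383 Y65.305
M5

1 u = 1 mm; y_m = 116.752 − y.

[1] `<polygon>` closed polygon, #ff0000→score S540 F1589: (142.286,67.864) → (58.740,54.864) → (106.206,41.090) → (142.286,67.864) (closed)

[2] `<polygon>` regular polygon, #ff0000→score S540 F1589: (53.383,65.305) → (38.797,67.505) → (33.409,81.237) → (42.607,92.769) → (57.193,90.569) → (62.581,76.837) → (53.383,65.305) (closed)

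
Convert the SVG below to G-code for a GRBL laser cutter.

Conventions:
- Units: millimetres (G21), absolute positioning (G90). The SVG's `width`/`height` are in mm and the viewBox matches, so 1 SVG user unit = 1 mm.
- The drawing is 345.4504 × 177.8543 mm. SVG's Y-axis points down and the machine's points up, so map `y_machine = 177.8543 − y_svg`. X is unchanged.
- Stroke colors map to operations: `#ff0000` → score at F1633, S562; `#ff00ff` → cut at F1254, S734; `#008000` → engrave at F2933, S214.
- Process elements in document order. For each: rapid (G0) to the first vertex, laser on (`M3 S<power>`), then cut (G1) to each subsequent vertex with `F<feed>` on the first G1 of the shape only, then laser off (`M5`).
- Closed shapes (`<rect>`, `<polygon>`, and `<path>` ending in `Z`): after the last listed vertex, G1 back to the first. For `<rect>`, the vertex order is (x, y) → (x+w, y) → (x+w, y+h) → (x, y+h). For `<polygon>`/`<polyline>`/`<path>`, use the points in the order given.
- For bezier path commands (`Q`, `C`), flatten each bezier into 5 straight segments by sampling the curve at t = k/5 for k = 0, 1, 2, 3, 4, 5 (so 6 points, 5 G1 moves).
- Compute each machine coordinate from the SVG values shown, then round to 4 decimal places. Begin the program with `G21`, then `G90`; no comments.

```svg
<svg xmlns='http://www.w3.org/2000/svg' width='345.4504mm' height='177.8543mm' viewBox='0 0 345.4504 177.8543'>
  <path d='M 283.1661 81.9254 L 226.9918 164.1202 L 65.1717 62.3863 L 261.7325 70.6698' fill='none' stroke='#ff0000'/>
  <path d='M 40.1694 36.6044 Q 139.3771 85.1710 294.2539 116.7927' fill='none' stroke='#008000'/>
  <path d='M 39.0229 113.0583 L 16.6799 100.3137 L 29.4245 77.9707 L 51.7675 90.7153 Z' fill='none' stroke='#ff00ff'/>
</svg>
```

viewBox `0 0 345.4504 177.8543` with mm width/height → 1 unit = 1 mm. Flip: y_m = 177.8543 − y_svg.

**Shape 1** — `<path>` open polyline, stroke `#ff0000` → score (S562, F1633). Machine vertices: (283.1661,95.9289) → (226.9918,13.7341) → (65.1717,115.4680) → (261.7325,107.1845). Open path.

**Shape 2** — `<path>` quadratic bezier, stroke `#008000` → engrave (S214, F2933). Control points (SVG): P0=(40.1694,36.6044), P1=(139.3771,85.1710), P2=(294.2539,116.7927); sampled at t=k/5. Machine vertices: (40.1694,141.2499) → (82.0792,122.5011) → (128.4426,105.1078) → (179.2595,89.0701) → (234.5299,74.3881) → (294.2539,61.0616). Open path.

**Shape 3** — `<path>` regular polygon, stroke `#ff00ff` → cut (S734, F1254). Machine vertices: (39.0229,64.7960) → (16.6799,77.5406) → (29.4245,99.8836) → (51.7675,87.1390) → (39.0229,64.7960). Closed: final G1 returns to the first vertex.

G21
G90
G0 X283.1661 Y95.9289
M3 S562
G1 X226.9918 Y13.7341 F1633
G1 X65.1717 Y115.4680
G1 X261.7325 Y107.1845
M5
G0 X40.1694 Y141.2499
M3 S214
G1 X82.0792 Y122.5011 F2933
G1 X128.4426 Y105.1078
G1 X179.2595 Y89.0701
G1 X234.5299 Y74.3881
G1 X294.2539 Y61.0616
M5
G0 X39.0229 Y64.7960
M3 S734
G1 X16.6799 Y77.5406 F1254
G1 X29.4245 Y99.8836
G1 X51.7675 Y87.1390
G1 X39.0229 Y64.7960
M5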